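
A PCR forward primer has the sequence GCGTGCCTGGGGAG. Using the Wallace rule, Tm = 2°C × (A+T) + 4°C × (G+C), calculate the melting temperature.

50°C

Counting bases: T=2, A=1, C=3, G=8
A+T = 3, G+C = 11
Tm = 4·11 + 2·3 = 44 + 6 = 50°C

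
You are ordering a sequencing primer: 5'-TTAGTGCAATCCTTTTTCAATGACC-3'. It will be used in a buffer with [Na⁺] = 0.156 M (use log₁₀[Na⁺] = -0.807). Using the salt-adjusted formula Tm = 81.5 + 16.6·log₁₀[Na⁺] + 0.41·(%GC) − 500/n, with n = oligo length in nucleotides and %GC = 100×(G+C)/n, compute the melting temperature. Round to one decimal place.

62.9°C

Length n = 25. T=10, G=3, C=6, A=6
G+C = 9, so %GC = 9/25 × 100 = 36%
Salt term: 16.6 × (-0.807) = -13.396
GC term: 0.41 × 36 = 14.76; length term: −500/25 = −20
Tm = 81.5 + (-13.396) + 14.76 − 20 = 62.864 → 62.9°C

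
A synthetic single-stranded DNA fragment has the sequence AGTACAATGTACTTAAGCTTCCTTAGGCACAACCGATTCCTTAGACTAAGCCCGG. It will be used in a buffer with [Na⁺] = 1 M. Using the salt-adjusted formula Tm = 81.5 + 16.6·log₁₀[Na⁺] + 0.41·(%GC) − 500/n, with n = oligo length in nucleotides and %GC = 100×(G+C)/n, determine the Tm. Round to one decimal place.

Length n = 55. Counting bases: G=10, C=15, T=14, A=16
G+C = 25, so %GC = 25/55 × 100 = 45.455%
Salt term: 16.6 × (0) = 0
GC term: 0.41 × 45.455 = 18.637; length term: −500/55 = −9.091
Tm = 81.5 + (0) + 18.637 − 9.091 = 91.046 → 91.0°C

91.0°C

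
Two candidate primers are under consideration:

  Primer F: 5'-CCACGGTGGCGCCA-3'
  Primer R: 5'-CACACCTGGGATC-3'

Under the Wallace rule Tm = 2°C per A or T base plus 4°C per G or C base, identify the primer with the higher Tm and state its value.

Primer F, 50°C

Primer F: A+T=3, G+C=11 → Tm = 2(3)+4(11) = 50°C
Primer R: A+T=5, G+C=8 → Tm = 2(5)+4(8) = 42°C
50°C vs 42°C → primer F is higher.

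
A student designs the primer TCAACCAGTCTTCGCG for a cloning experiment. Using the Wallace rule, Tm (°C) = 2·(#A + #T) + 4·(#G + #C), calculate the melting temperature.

50°C

C=6, G=3, T=4, A=3
A+T = 7, G+C = 9
Tm = 2(7) + 4(9) = 14 + 36 = 50°C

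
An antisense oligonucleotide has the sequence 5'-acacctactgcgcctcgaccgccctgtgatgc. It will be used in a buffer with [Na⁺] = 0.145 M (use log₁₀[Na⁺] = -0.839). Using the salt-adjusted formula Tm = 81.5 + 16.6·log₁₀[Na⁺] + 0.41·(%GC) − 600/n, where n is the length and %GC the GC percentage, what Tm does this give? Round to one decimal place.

75.7°C

Length n = 32. Counting bases: C=14, T=6, G=7, A=5
G+C = 21, so %GC = 21/32 × 100 = 65.625%
Salt term: 16.6 × (-0.839) = -13.927
GC term: 0.41 × 65.625 = 26.906; length term: −600/32 = −18.75
Tm = 81.5 + (-13.927) + 26.906 − 18.75 = 75.729 → 75.7°C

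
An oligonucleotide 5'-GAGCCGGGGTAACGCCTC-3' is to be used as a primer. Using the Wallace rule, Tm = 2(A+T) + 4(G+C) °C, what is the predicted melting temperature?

62°C

Counting bases: A=3, T=2, G=7, C=6
A+T = 5, G+C = 13
Tm = 2(5) + 4(13) = 10 + 52 = 62°C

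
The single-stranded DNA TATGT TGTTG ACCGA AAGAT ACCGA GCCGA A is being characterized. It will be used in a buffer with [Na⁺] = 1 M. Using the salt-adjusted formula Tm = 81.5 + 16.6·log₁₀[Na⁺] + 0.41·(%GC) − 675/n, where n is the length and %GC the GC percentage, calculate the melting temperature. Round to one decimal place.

78.2°C

Length n = 31. Base counts: C=6, A=10, T=7, G=8
G+C = 14, so %GC = 14/31 × 100 = 45.161%
Salt term: 16.6 × (0) = 0
GC term: 0.41 × 45.161 = 18.516; length term: −675/31 = −21.774
Tm = 81.5 + (0) + 18.516 − 21.774 = 78.242 → 78.2°C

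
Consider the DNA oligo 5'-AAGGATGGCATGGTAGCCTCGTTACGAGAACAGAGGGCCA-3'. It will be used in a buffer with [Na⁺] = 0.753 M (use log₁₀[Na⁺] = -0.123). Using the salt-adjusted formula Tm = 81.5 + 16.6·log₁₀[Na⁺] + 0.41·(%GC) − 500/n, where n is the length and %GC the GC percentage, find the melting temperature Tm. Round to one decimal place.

89.5°C

Length n = 40. Base counts: T=6, G=14, A=12, C=8
G+C = 22, so %GC = 22/40 × 100 = 55%
Salt term: 16.6 × (-0.123) = -2.042
GC term: 0.41 × 55 = 22.55; length term: −500/40 = −12.5
Tm = 81.5 + (-2.042) + 22.55 − 12.5 = 89.508 → 89.5°C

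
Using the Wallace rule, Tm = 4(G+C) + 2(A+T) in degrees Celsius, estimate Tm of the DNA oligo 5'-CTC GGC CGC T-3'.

Base counts: C=5, G=3, A=0, T=2
A+T = 2, G+C = 8
Tm = 4·8 + 2·2 = 32 + 4 = 36°C

36°C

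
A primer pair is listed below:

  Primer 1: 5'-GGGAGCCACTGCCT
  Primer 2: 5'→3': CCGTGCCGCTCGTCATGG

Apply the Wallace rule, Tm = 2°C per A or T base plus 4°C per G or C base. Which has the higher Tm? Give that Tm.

Primer 1: A+T=4, G+C=10 → Tm = 2(4)+4(10) = 48°C
Primer 2: A+T=5, G+C=13 → Tm = 2(5)+4(13) = 62°C
48°C vs 62°C → primer 2 is higher.

Primer 2, 62°C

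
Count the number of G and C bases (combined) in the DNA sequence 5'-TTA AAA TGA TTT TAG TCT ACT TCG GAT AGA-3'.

Scanning the sequence gives T=12, C=3, A=10, G=5.
G+C = 5 + 3 = 8

8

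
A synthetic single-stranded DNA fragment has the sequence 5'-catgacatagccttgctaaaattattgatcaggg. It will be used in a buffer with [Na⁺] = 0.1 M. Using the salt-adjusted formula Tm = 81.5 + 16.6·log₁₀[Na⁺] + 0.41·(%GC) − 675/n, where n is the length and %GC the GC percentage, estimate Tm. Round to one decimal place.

Length n = 34. Counting bases: A=11, G=7, C=6, T=10
G+C = 13, so %GC = 13/34 × 100 = 38.235%
Salt term: 16.6 × (-1) = -16.6
GC term: 0.41 × 38.235 = 15.676; length term: −675/34 = −19.853
Tm = 81.5 + (-16.6) + 15.676 − 19.853 = 60.723 → 60.7°C

60.7°C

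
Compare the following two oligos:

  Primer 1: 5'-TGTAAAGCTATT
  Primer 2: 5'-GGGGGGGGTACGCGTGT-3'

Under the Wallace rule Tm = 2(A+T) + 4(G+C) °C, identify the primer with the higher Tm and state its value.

Primer 1: A+T=9, G+C=3 → Tm = 2(9)+4(3) = 30°C
Primer 2: A+T=4, G+C=13 → Tm = 2(4)+4(13) = 60°C
30°C vs 60°C → primer 2 is higher.

Primer 2, 60°C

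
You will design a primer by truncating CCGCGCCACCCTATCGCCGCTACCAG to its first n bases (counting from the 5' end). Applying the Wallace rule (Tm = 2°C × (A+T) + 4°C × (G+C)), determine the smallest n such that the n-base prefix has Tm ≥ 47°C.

n = 14

First 13 bases: CCGCGCCACCCTA → Tm = 46°C (< 47°C)
First 14 bases: CCGCGCCACCCTAT → Tm = 48°C (≥ 47°C)
Each additional base adds 2°C (A/T) or 4°C (G/C), so Tm is non-decreasing in n; n = 14 is the first length to reach 47°C.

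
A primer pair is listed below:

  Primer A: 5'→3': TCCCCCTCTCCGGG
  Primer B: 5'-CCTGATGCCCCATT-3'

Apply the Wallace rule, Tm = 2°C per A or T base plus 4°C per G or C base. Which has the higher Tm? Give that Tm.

Primer A: A+T=3, G+C=11 → Tm = 2(3)+4(11) = 50°C
Primer B: A+T=6, G+C=8 → Tm = 2(6)+4(8) = 44°C
50°C vs 44°C → primer A is higher.

Primer A, 50°C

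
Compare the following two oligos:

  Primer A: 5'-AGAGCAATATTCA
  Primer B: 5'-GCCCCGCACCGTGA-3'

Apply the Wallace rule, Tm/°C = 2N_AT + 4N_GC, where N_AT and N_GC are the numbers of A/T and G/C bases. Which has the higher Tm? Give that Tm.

Primer A: A+T=9, G+C=4 → Tm = 2(9)+4(4) = 34°C
Primer B: A+T=3, G+C=11 → Tm = 2(3)+4(11) = 50°C
34°C vs 50°C → primer B is higher.

Primer B, 50°C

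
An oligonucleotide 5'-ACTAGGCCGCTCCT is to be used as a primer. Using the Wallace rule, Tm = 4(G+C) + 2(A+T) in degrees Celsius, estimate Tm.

46°C

Counting bases: G=3, A=2, C=6, T=3
AT pairs contribute 5, GC pairs contribute 9.
Tm = 2(5) + 4(9) = 10 + 36 = 46°C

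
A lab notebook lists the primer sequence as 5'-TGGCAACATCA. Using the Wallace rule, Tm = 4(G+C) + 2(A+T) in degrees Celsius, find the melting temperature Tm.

G=2, C=3, A=4, T=2
A+T = 6, G+C = 5
Tm = 2(6) + 4(5) = 12 + 20 = 32°C

32°C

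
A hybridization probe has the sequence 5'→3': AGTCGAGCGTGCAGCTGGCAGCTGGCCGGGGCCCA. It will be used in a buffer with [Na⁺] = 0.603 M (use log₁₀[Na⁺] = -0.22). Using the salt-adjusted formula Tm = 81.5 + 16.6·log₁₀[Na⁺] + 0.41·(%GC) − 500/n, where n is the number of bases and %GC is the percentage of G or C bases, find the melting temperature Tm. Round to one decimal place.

Length n = 35. Scanning the sequence gives A=5, C=11, G=15, T=4.
G+C = 26, so %GC = 26/35 × 100 = 74.286%
Salt term: 16.6 × (-0.22) = -3.652
GC term: 0.41 × 74.286 = 30.457; length term: −500/35 = −14.286
Tm = 81.5 + (-3.652) + 30.457 − 14.286 = 94.019 → 94.0°C

94.0°C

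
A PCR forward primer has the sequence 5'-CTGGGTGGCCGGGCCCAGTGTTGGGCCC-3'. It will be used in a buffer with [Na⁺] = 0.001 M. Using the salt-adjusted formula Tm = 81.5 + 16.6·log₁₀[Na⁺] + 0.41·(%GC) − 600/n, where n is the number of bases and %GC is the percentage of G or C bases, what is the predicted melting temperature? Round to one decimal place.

Length n = 28. Scanning the sequence gives A=1, T=5, G=13, C=9.
G+C = 22, so %GC = 22/28 × 100 = 78.571%
Salt term: 16.6 × (-3) = -49.8
GC term: 0.41 × 78.571 = 32.214; length term: −600/28 = −21.429
Tm = 81.5 + (-49.8) + 32.214 − 21.429 = 42.485 → 42.5°C

42.5°C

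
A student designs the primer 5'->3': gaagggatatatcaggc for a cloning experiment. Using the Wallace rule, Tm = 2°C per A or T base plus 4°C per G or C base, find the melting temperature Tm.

50°C

G=6, A=6, C=2, T=3
So N_AT = 9 and N_GC = 8.
Tm = 2×9 + 4×8 = 50°C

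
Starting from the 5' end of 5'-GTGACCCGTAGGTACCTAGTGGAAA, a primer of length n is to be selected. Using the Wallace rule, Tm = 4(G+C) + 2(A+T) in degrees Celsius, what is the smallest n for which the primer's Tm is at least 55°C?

n = 18

First 17 bases: GTGACCCGTAGGTACCT → Tm = 54°C (< 55°C)
First 18 bases: GTGACCCGTAGGTACCTA → Tm = 56°C (≥ 55°C)
Since every base adds ≥2°C, Tm only increases with n, so the threshold is first crossed at n = 18.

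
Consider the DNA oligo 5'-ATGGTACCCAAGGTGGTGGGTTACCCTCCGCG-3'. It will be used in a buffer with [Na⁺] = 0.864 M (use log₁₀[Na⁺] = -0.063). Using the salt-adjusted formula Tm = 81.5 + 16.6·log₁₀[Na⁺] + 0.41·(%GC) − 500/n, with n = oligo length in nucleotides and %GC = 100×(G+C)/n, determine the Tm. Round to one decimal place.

90.5°C

Length n = 32. Base counts: A=5, G=11, T=7, C=9
G+C = 20, so %GC = 20/32 × 100 = 62.5%
Salt term: 16.6 × (-0.063) = -1.046
GC term: 0.41 × 62.5 = 25.625; length term: −500/32 = −15.625
Tm = 81.5 + (-1.046) + 25.625 − 15.625 = 90.454 → 90.5°C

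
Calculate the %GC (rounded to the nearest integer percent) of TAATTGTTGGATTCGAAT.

G=4, T=8, A=5, C=1
G+C = 4 + 1 = 5 out of 18 bases
%GC = 5/18 × 100 = 27.78% ≈ 28%

28%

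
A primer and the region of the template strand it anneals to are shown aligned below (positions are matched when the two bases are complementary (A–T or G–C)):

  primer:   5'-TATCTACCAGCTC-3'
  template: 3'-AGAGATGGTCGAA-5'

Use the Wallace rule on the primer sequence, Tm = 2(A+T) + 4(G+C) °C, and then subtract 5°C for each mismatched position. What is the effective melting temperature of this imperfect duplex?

28°C

Primer base counts: A=3, T=4, G=1, C=5 → A+T=7, G+C=6
Perfect-match Tm = 2(7) + 4(6) = 14 + 24 = 38°C
Mismatches (positions where the bases are not complementary): 2 (at positions 2, 13)
Effective Tm = 38 − 2×5 = 38 − 10 = 28°C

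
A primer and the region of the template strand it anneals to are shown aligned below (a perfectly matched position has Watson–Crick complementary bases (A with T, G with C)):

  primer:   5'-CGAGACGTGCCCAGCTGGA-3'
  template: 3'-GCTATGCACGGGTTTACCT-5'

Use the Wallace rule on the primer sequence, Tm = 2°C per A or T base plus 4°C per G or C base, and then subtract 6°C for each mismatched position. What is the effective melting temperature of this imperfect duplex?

46°C

Primer base counts: A=4, T=2, G=7, C=6 → A+T=6, G+C=13
Perfect-match Tm = 2(6) + 4(13) = 12 + 52 = 64°C
Mismatches (positions where the bases are not complementary): 3 (at positions 4, 14, 15)
Effective Tm = 64 − 3×6 = 64 − 18 = 46°C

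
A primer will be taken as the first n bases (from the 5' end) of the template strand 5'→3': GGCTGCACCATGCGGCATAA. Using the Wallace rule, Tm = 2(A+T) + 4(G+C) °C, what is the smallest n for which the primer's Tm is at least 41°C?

n = 13

First 12 bases: GGCTGCACCATG → Tm = 40°C (< 41°C)
First 13 bases: GGCTGCACCATGC → Tm = 44°C (≥ 41°C)
Each additional base adds 2°C (A/T) or 4°C (G/C), so Tm is non-decreasing in n; n = 13 is the first length to reach 41°C.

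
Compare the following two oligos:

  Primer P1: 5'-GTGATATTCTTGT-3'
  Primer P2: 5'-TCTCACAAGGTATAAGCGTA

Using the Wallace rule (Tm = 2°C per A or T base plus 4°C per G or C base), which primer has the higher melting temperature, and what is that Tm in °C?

Primer P2, 56°C

Primer P1: A+T=9, G+C=4 → Tm = 2(9)+4(4) = 34°C
Primer P2: A+T=12, G+C=8 → Tm = 2(12)+4(8) = 56°C
34°C vs 56°C → primer P2 is higher.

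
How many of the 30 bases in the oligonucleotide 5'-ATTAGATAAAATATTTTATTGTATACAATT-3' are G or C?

Base counts: C=1, A=13, T=14, G=2
Total G or C: 2 + 1 = 3

3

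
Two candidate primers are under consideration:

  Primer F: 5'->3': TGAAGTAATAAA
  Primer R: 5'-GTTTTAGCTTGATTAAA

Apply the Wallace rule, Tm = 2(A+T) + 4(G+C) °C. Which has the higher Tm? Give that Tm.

Primer R, 42°C

Primer F: A+T=10, G+C=2 → Tm = 2(10)+4(2) = 28°C
Primer R: A+T=13, G+C=4 → Tm = 2(13)+4(4) = 42°C
28°C vs 42°C → primer R is higher.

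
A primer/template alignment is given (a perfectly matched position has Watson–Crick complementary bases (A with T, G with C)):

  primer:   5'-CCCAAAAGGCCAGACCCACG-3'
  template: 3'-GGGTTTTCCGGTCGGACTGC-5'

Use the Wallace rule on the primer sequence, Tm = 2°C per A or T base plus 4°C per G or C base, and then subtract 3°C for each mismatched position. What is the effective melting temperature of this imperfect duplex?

Primer base counts: A=7, T=0, G=4, C=9 → A+T=7, G+C=13
Perfect-match Tm = 2(7) + 4(13) = 14 + 52 = 66°C
Mismatches (positions where the bases are not complementary): 3 (at positions 14, 16, 17)
Effective Tm = 66 − 3×3 = 66 − 9 = 57°C

57°C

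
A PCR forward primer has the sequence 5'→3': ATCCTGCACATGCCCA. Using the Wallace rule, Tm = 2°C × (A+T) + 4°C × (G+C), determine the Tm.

50°C

Counting bases: C=7, A=4, G=2, T=3
A+T = 7, G+C = 9
Tm = 4·9 + 2·7 = 36 + 14 = 50°C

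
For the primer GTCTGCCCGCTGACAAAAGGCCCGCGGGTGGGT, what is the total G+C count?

A=5, G=13, T=5, C=10
Total G or C: 13 + 10 = 23

23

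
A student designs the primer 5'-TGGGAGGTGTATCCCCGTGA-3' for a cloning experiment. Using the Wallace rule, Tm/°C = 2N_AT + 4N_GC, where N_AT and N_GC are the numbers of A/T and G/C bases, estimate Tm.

64°C

C=4, G=8, A=3, T=5
So N_AT = 8 and N_GC = 12.
Tm = 4·12 + 2·8 = 48 + 16 = 64°C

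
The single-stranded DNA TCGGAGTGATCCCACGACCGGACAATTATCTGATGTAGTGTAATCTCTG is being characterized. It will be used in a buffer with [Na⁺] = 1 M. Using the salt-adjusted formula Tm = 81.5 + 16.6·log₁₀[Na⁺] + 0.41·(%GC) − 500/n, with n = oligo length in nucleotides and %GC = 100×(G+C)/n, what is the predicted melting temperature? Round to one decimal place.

90.5°C

Length n = 49. Base counts: T=14, G=12, C=11, A=12
G+C = 23, so %GC = 23/49 × 100 = 46.939%
Salt term: 16.6 × (0) = 0
GC term: 0.41 × 46.939 = 19.245; length term: −500/49 = −10.204
Tm = 81.5 + (0) + 19.245 − 10.204 = 90.541 → 90.5°C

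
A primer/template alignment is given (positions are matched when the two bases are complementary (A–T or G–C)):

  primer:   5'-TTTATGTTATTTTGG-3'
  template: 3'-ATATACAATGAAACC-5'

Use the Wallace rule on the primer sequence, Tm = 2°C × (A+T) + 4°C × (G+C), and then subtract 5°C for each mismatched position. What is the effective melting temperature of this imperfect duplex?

Primer base counts: A=2, T=10, G=3, C=0 → A+T=12, G+C=3
Perfect-match Tm = 2(12) + 4(3) = 24 + 12 = 36°C
Mismatches (positions where the bases are not complementary): 2 (at positions 2, 10)
Effective Tm = 36 − 2×5 = 36 − 10 = 26°C

26°C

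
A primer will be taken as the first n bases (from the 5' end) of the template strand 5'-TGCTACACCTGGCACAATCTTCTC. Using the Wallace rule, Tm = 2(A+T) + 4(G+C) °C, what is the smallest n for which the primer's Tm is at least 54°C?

First 17 bases: TGCTACACCTGGCACAA → Tm = 52°C (< 54°C)
First 18 bases: TGCTACACCTGGCACAAT → Tm = 54°C (≥ 54°C)
Each additional base adds 2°C (A/T) or 4°C (G/C), so Tm is non-decreasing in n; n = 18 is the first length to reach 54°C.

n = 18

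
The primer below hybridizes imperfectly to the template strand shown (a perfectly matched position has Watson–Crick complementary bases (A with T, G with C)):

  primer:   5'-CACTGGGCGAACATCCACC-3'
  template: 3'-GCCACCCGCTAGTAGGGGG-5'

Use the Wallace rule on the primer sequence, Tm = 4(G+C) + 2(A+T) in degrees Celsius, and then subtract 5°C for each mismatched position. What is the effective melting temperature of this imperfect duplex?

42°C

Primer base counts: A=5, T=2, G=4, C=8 → A+T=7, G+C=12
Perfect-match Tm = 2(7) + 4(12) = 14 + 48 = 62°C
Mismatches (positions where the bases are not complementary): 4 (at positions 2, 3, 11, 17)
Effective Tm = 62 − 4×5 = 62 − 20 = 42°C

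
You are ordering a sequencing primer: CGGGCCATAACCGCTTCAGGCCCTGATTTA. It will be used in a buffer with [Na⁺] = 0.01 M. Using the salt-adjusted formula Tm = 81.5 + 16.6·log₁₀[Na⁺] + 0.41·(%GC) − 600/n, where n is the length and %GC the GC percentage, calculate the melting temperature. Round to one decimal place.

51.5°C

Length n = 30. Counting bases: A=6, T=7, G=7, C=10
G+C = 17, so %GC = 17/30 × 100 = 56.667%
Salt term: 16.6 × (-2) = -33.2
GC term: 0.41 × 56.667 = 23.233; length term: −600/30 = −20
Tm = 81.5 + (-33.2) + 23.233 − 20 = 51.533 → 51.5°C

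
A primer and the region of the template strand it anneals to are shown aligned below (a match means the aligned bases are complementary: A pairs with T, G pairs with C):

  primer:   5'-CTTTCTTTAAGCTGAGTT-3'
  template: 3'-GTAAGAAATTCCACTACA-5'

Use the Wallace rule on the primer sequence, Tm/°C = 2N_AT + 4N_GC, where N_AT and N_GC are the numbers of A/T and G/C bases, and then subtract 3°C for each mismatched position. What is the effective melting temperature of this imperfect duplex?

Primer base counts: A=3, T=9, G=3, C=3 → A+T=12, G+C=6
Perfect-match Tm = 2(12) + 4(6) = 24 + 24 = 48°C
Mismatches (positions where the bases are not complementary): 4 (at positions 2, 12, 16, 17)
Effective Tm = 48 − 4×3 = 48 − 12 = 36°C

36°C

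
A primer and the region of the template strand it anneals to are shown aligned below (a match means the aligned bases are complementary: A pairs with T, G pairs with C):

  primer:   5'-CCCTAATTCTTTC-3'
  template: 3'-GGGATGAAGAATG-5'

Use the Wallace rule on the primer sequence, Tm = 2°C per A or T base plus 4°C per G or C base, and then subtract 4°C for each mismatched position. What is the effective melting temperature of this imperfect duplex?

28°C

Primer base counts: A=2, T=6, G=0, C=5 → A+T=8, G+C=5
Perfect-match Tm = 2(8) + 4(5) = 16 + 20 = 36°C
Mismatches (positions where the bases are not complementary): 2 (at positions 6, 12)
Effective Tm = 36 − 2×4 = 36 − 8 = 28°C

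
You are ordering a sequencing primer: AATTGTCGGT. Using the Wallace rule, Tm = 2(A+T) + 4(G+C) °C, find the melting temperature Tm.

Scanning the sequence gives G=3, C=1, T=4, A=2.
AT pairs contribute 6, GC pairs contribute 4.
Tm = 2×6 + 4×4 = 28°C

28°C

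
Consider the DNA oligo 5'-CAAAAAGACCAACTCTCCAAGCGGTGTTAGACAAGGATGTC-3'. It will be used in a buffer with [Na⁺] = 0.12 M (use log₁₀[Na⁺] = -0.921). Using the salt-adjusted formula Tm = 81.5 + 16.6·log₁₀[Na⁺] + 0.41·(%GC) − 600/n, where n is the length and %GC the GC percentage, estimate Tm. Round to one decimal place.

Length n = 41. Base counts: T=7, G=9, A=15, C=10
G+C = 19, so %GC = 19/41 × 100 = 46.341%
Salt term: 16.6 × (-0.921) = -15.289
GC term: 0.41 × 46.341 = 19; length term: −600/41 = −14.634
Tm = 81.5 + (-15.289) + 19 − 14.634 = 70.577 → 70.6°C

70.6°C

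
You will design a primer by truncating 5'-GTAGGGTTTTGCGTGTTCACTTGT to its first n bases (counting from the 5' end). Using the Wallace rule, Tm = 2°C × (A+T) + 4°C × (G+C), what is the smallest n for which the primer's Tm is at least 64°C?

n = 22

First 21 bases: GTAGGGTTTTGCGTGTTCACT → Tm = 62°C (< 64°C)
First 22 bases: GTAGGGTTTTGCGTGTTCACTT → Tm = 64°C (≥ 64°C)
Since every base adds ≥2°C, Tm only increases with n, so the threshold is first crossed at n = 22.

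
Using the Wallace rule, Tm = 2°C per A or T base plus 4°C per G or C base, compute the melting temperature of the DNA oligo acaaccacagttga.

40°C

Base counts: A=6, C=4, G=2, T=2
So N_AT = 8 and N_GC = 6.
Tm = 2(8) + 4(6) = 16 + 24 = 40°C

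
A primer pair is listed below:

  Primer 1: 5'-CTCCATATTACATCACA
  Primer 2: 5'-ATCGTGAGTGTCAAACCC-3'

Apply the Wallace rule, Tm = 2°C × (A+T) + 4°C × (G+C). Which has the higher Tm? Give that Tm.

Primer 2, 54°C

Primer 1: A+T=11, G+C=6 → Tm = 2(11)+4(6) = 46°C
Primer 2: A+T=9, G+C=9 → Tm = 2(9)+4(9) = 54°C
46°C vs 54°C → primer 2 is higher.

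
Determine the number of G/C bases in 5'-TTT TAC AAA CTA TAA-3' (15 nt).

A=7, G=0, T=6, C=2
G+C = 0 + 2 = 2

2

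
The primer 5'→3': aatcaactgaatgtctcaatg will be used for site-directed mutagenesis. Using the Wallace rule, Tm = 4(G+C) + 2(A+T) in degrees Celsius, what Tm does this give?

56°C

G=3, A=8, T=6, C=4
A+T = 14, G+C = 7
Tm = 2(14) + 4(7) = 28 + 28 = 56°C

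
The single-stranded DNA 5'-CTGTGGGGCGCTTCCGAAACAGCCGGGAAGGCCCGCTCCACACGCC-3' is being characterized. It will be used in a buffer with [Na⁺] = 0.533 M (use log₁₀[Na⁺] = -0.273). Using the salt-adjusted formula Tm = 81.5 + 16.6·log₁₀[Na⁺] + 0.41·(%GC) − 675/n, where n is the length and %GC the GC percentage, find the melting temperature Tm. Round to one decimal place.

Length n = 46. G=15, T=5, A=8, C=18
G+C = 33, so %GC = 33/46 × 100 = 71.739%
Salt term: 16.6 × (-0.273) = -4.532
GC term: 0.41 × 71.739 = 29.413; length term: −675/46 = −14.674
Tm = 81.5 + (-4.532) + 29.413 − 14.674 = 91.707 → 91.7°C

91.7°C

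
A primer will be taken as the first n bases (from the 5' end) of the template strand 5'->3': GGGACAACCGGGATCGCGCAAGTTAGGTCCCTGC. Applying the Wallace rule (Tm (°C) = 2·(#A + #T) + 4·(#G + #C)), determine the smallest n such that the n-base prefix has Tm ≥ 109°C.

n = 34

First 33 bases: GGGACAACCGGGATCGCGCAAGTTAGGTCCCTG → Tm = 108°C (< 109°C)
First 34 bases: GGGACAACCGGGATCGCGCAAGTTAGGTCCCTGC → Tm = 112°C (≥ 109°C)
Since every base adds ≥2°C, Tm only increases with n, so the threshold is first crossed at n = 34.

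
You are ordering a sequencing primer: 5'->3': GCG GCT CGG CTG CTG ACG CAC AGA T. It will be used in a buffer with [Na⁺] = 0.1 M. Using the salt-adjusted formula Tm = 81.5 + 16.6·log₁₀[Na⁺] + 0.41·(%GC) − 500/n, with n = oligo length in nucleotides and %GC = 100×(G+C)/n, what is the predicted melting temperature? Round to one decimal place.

72.8°C

Length n = 25. Counting bases: T=4, G=9, A=4, C=8
G+C = 17, so %GC = 17/25 × 100 = 68%
Salt term: 16.6 × (-1) = -16.6
GC term: 0.41 × 68 = 27.88; length term: −500/25 = −20
Tm = 81.5 + (-16.6) + 27.88 − 20 = 72.78 → 72.8°C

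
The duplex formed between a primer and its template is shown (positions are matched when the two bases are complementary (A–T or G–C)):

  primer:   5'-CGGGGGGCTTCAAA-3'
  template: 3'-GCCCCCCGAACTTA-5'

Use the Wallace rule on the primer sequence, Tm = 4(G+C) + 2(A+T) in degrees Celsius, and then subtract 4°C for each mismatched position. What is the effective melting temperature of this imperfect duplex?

Primer base counts: A=3, T=2, G=6, C=3 → A+T=5, G+C=9
Perfect-match Tm = 2(5) + 4(9) = 10 + 36 = 46°C
Mismatches (positions where the bases are not complementary): 2 (at positions 11, 14)
Effective Tm = 46 − 2×4 = 46 − 8 = 38°C

38°C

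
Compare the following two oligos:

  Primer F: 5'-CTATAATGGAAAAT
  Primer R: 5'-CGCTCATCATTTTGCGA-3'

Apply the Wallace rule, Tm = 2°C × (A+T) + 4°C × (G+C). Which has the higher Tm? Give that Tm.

Primer F: A+T=11, G+C=3 → Tm = 2(11)+4(3) = 34°C
Primer R: A+T=9, G+C=8 → Tm = 2(9)+4(8) = 50°C
34°C vs 50°C → primer R is higher.

Primer R, 50°C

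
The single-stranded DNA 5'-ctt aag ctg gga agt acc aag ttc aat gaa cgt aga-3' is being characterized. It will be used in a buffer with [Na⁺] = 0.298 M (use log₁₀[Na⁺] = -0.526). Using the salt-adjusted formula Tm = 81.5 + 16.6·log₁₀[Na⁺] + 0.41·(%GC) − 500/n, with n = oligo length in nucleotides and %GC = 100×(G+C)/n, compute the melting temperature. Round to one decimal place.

76.0°C

Length n = 36. Counting bases: A=13, G=9, T=8, C=6
G+C = 15, so %GC = 15/36 × 100 = 41.667%
Salt term: 16.6 × (-0.526) = -8.732
GC term: 0.41 × 41.667 = 17.083; length term: −500/36 = −13.889
Tm = 81.5 + (-8.732) + 17.083 − 13.889 = 75.962 → 76.0°C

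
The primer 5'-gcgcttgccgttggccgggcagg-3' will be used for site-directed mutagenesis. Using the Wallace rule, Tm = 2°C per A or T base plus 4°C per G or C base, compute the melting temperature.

T=4, A=1, C=7, G=11
AT pairs contribute 5, GC pairs contribute 18.
Tm = 2×5 + 4×18 = 82°C

82°C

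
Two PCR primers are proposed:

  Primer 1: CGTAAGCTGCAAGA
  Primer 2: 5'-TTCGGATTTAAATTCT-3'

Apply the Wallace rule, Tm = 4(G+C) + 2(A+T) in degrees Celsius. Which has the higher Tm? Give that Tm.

Primer 1, 42°C

Primer 1: A+T=7, G+C=7 → Tm = 2(7)+4(7) = 42°C
Primer 2: A+T=12, G+C=4 → Tm = 2(12)+4(4) = 40°C
42°C vs 40°C → primer 1 is higher.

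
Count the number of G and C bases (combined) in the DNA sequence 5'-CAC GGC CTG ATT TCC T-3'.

9

Counting bases: A=2, G=3, C=6, T=5
Total G or C: 3 + 6 = 9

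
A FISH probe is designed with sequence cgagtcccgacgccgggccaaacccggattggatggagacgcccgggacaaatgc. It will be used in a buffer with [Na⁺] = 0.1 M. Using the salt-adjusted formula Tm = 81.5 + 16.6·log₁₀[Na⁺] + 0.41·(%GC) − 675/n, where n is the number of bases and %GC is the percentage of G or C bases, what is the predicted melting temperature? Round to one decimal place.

80.2°C

Length n = 55. Scanning the sequence gives A=13, C=18, G=19, T=5.
G+C = 37, so %GC = 37/55 × 100 = 67.273%
Salt term: 16.6 × (-1) = -16.6
GC term: 0.41 × 67.273 = 27.582; length term: −675/55 = −12.273
Tm = 81.5 + (-16.6) + 27.582 − 12.273 = 80.209 → 80.2°C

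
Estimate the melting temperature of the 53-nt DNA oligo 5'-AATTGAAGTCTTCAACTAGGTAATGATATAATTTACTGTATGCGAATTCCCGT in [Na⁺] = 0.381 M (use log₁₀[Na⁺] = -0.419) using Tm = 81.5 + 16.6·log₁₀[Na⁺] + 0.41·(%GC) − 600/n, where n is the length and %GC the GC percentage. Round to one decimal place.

Length n = 53. A=17, G=9, T=19, C=8
G+C = 17, so %GC = 17/53 × 100 = 32.075%
Salt term: 16.6 × (-0.419) = -6.955
GC term: 0.41 × 32.075 = 13.151; length term: −600/53 = −11.321
Tm = 81.5 + (-6.955) + 13.151 − 11.321 = 76.375 → 76.4°C

76.4°C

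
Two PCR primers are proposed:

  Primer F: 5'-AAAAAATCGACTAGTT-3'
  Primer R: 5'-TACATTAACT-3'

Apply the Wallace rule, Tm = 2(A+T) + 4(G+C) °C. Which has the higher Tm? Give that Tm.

Primer F: A+T=12, G+C=4 → Tm = 2(12)+4(4) = 40°C
Primer R: A+T=8, G+C=2 → Tm = 2(8)+4(2) = 24°C
40°C vs 24°C → primer F is higher.

Primer F, 40°C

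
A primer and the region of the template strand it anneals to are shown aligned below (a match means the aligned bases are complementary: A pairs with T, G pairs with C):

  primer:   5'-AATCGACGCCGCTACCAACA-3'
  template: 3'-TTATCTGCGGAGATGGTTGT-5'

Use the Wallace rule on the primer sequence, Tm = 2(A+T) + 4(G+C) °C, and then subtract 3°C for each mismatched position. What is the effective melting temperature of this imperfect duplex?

56°C

Primer base counts: A=7, T=2, G=3, C=8 → A+T=9, G+C=11
Perfect-match Tm = 2(9) + 4(11) = 18 + 44 = 62°C
Mismatches (positions where the bases are not complementary): 2 (at positions 4, 11)
Effective Tm = 62 − 2×3 = 62 − 6 = 56°C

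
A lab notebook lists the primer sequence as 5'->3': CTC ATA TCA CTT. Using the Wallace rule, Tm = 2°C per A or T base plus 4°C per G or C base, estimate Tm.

Base counts: G=0, A=3, C=4, T=5
AT pairs contribute 8, GC pairs contribute 4.
Tm = 2×8 + 4×4 = 32°C

32°C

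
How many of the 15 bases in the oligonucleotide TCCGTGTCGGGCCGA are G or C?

11

G=6, C=5, A=1, T=3
Total G or C: 6 + 5 = 11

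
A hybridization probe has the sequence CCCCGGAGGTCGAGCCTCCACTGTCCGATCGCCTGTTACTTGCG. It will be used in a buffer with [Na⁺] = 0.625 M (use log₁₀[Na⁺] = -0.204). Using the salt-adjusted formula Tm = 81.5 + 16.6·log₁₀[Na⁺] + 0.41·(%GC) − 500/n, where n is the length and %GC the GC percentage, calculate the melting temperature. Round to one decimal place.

Length n = 44. G=12, C=17, T=10, A=5
G+C = 29, so %GC = 29/44 × 100 = 65.909%
Salt term: 16.6 × (-0.204) = -3.386
GC term: 0.41 × 65.909 = 27.023; length term: −500/44 = −11.364
Tm = 81.5 + (-3.386) + 27.023 − 11.364 = 93.773 → 93.8°C

93.8°C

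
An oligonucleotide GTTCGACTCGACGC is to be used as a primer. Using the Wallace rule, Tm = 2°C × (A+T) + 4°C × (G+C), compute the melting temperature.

Scanning the sequence gives T=3, G=4, C=5, A=2.
So N_AT = 5 and N_GC = 9.
Tm = 2×5 + 4×9 = 46°C

46°C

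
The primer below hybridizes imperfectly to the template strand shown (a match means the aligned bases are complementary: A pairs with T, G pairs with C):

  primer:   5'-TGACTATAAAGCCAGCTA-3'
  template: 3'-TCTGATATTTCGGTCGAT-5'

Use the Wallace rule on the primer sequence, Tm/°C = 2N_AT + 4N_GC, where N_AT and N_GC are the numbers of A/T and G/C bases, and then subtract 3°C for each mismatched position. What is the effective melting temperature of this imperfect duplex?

Primer base counts: A=7, T=4, G=3, C=4 → A+T=11, G+C=7
Perfect-match Tm = 2(11) + 4(7) = 22 + 28 = 50°C
Mismatches (positions where the bases are not complementary): 1 (at position 1)
Effective Tm = 50 − 1×3 = 50 − 3 = 47°C

47°C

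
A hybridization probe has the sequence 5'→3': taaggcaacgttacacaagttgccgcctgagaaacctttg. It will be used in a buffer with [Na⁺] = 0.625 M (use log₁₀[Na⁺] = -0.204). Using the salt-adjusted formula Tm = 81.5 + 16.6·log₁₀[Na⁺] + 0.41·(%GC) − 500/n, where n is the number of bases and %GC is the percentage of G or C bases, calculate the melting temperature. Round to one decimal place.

85.1°C

Length n = 40. Counting bases: A=12, C=10, T=9, G=9
G+C = 19, so %GC = 19/40 × 100 = 47.5%
Salt term: 16.6 × (-0.204) = -3.386
GC term: 0.41 × 47.5 = 19.475; length term: −500/40 = −12.5
Tm = 81.5 + (-3.386) + 19.475 − 12.5 = 85.089 → 85.1°C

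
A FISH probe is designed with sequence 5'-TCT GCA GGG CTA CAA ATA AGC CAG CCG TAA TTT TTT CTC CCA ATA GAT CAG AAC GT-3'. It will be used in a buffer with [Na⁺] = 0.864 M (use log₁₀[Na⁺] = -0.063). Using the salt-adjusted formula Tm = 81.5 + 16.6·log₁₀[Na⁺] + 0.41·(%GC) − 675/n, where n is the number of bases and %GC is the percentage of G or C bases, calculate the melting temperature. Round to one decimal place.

Length n = 56. Scanning the sequence gives C=14, T=15, A=17, G=10.
G+C = 24, so %GC = 24/56 × 100 = 42.857%
Salt term: 16.6 × (-0.063) = -1.046
GC term: 0.41 × 42.857 = 17.571; length term: −675/56 = −12.054
Tm = 81.5 + (-1.046) + 17.571 − 12.054 = 85.971 → 86.0°C

86.0°C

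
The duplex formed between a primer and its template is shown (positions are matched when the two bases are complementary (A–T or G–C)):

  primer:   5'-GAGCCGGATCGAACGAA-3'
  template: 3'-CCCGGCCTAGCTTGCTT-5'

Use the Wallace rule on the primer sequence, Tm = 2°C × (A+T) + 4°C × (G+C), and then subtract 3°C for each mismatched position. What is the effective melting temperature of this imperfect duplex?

51°C

Primer base counts: A=6, T=1, G=6, C=4 → A+T=7, G+C=10
Perfect-match Tm = 2(7) + 4(10) = 14 + 40 = 54°C
Mismatches (positions where the bases are not complementary): 1 (at position 2)
Effective Tm = 54 − 1×3 = 54 − 3 = 51°C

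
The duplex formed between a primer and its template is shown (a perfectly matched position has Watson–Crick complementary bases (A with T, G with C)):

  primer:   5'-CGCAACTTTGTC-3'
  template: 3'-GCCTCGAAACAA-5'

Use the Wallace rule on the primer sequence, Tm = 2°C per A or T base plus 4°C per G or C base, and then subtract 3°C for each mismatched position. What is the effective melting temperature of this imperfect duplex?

27°C

Primer base counts: A=2, T=4, G=2, C=4 → A+T=6, G+C=6
Perfect-match Tm = 2(6) + 4(6) = 12 + 24 = 36°C
Mismatches (positions where the bases are not complementary): 3 (at positions 3, 5, 12)
Effective Tm = 36 − 3×3 = 36 − 9 = 27°C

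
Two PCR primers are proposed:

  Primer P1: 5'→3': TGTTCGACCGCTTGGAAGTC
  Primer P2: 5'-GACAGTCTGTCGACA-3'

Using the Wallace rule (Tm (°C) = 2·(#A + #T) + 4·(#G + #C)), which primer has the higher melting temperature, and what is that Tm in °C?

Primer P1: A+T=9, G+C=11 → Tm = 2(9)+4(11) = 62°C
Primer P2: A+T=7, G+C=8 → Tm = 2(7)+4(8) = 46°C
62°C vs 46°C → primer P1 is higher.

Primer P1, 62°C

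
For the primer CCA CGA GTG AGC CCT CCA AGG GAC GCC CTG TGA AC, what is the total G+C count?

Base counts: A=8, T=4, C=13, G=10
G+C = 10 + 13 = 23

23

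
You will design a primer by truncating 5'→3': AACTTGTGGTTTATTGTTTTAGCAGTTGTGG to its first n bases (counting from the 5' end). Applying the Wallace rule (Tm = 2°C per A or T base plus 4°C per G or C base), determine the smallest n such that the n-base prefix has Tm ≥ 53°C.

n = 22

First 21 bases: AACTTGTGGTTTATTGTTTTA → Tm = 52°C (< 53°C)
First 22 bases: AACTTGTGGTTTATTGTTTTAG → Tm = 56°C (≥ 53°C)
Since every base adds ≥2°C, Tm only increases with n, so the threshold is first crossed at n = 22.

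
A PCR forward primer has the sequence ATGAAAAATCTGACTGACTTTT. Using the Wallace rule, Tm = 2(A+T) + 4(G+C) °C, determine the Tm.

56°C

T=8, C=3, A=8, G=3
A+T = 16, G+C = 6
Tm = 2×16 + 4×6 = 56°C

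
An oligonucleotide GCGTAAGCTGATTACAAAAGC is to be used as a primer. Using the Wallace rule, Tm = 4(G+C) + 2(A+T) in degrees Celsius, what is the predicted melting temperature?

60°C

Counting bases: A=8, T=4, G=5, C=4
AT pairs contribute 12, GC pairs contribute 9.
Tm = 2×12 + 4×9 = 60°C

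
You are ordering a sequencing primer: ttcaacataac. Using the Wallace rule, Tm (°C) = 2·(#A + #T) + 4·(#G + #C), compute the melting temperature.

28°C

Base counts: G=0, T=3, C=3, A=5
AT pairs contribute 8, GC pairs contribute 3.
Tm = 4·3 + 2·8 = 12 + 16 = 28°C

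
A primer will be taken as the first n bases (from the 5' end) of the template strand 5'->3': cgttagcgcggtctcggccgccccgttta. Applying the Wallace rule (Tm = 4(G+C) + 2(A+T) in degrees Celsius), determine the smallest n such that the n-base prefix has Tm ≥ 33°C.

First 9 bases: CGTTAGCGC → Tm = 30°C (< 33°C)
First 10 bases: CGTTAGCGCG → Tm = 34°C (≥ 33°C)
Each additional base adds 2°C (A/T) or 4°C (G/C), so Tm is non-decreasing in n; n = 10 is the first length to reach 33°C.

n = 10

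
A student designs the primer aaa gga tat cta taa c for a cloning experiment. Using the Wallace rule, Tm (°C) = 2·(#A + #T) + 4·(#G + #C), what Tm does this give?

Base counts: G=2, C=2, T=4, A=8
A+T = 12, G+C = 4
Tm = 4·4 + 2·12 = 16 + 24 = 40°C

40°C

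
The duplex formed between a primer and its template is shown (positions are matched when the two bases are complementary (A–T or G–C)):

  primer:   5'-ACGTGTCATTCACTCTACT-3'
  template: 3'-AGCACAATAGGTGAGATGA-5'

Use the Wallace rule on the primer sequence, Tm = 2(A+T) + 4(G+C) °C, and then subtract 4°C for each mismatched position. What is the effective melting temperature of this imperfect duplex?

42°C

Primer base counts: A=4, T=7, G=2, C=6 → A+T=11, G+C=8
Perfect-match Tm = 2(11) + 4(8) = 22 + 32 = 54°C
Mismatches (positions where the bases are not complementary): 3 (at positions 1, 7, 10)
Effective Tm = 54 − 3×4 = 54 − 12 = 42°C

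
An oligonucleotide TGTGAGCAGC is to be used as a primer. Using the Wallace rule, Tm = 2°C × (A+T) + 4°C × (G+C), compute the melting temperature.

32°C

Scanning the sequence gives C=2, G=4, T=2, A=2.
A+T = 4, G+C = 6
Tm = 4·6 + 2·4 = 24 + 8 = 32°C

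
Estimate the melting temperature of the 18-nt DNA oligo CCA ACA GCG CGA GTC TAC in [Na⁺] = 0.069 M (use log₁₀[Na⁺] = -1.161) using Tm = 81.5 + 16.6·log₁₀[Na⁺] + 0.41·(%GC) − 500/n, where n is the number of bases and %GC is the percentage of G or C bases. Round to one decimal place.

59.5°C

Length n = 18. Scanning the sequence gives T=2, A=5, C=7, G=4.
G+C = 11, so %GC = 11/18 × 100 = 61.111%
Salt term: 16.6 × (-1.161) = -19.273
GC term: 0.41 × 61.111 = 25.056; length term: −500/18 = −27.778
Tm = 81.5 + (-19.273) + 25.056 − 27.778 = 59.505 → 59.5°C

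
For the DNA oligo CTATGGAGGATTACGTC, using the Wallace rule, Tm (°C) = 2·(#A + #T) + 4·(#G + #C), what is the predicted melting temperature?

Scanning the sequence gives C=3, G=5, T=5, A=4.
So N_AT = 9 and N_GC = 8.
Tm = 2×9 + 4×8 = 50°C

50°C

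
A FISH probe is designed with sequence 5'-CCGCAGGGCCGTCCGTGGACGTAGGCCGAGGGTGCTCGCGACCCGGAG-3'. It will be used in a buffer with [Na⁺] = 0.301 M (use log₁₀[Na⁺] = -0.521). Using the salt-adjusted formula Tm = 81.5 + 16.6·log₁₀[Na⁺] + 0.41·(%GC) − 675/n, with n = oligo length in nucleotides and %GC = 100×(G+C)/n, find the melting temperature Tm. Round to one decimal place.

90.4°C

Length n = 48. Base counts: T=5, G=21, C=16, A=6
G+C = 37, so %GC = 37/48 × 100 = 77.083%
Salt term: 16.6 × (-0.521) = -8.649
GC term: 0.41 × 77.083 = 31.604; length term: −675/48 = −14.062
Tm = 81.5 + (-8.649) + 31.604 − 14.062 = 90.393 → 90.4°C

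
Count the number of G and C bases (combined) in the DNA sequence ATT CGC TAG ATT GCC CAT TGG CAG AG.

13

Base counts: G=7, A=6, T=7, C=6
G+C = 7 + 6 = 13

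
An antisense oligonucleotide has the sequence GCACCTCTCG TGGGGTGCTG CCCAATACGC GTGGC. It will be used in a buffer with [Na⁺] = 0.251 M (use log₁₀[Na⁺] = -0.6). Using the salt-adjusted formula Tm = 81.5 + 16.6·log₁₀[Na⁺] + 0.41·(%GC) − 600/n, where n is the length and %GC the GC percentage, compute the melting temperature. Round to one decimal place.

82.5°C

Length n = 35. T=7, A=4, C=12, G=12
G+C = 24, so %GC = 24/35 × 100 = 68.571%
Salt term: 16.6 × (-0.6) = -9.96
GC term: 0.41 × 68.571 = 28.114; length term: −600/35 = −17.143
Tm = 81.5 + (-9.96) + 28.114 − 17.143 = 82.511 → 82.5°C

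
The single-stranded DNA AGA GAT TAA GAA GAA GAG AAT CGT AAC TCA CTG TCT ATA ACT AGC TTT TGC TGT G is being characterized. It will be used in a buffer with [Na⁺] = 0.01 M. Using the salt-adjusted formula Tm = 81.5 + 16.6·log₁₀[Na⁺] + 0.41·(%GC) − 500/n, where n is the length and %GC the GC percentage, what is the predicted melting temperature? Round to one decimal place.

54.1°C

Length n = 55. Base counts: C=8, A=19, T=16, G=12
G+C = 20, so %GC = 20/55 × 100 = 36.364%
Salt term: 16.6 × (-2) = -33.2
GC term: 0.41 × 36.364 = 14.909; length term: −500/55 = −9.091
Tm = 81.5 + (-33.2) + 14.909 − 9.091 = 54.118 → 54.1°C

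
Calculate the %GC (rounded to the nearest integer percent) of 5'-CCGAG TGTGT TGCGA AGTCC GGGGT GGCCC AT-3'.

66%

Base counts: G=13, T=7, C=8, A=4
G+C = 13 + 8 = 21 out of 32 bases
%GC = 21/32 × 100 = 65.62% ≈ 66%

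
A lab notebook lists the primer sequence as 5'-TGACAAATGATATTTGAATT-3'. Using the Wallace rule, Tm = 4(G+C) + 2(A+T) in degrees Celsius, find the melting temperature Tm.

Scanning the sequence gives T=8, C=1, A=8, G=3.
So N_AT = 16 and N_GC = 4.
Tm = 4·4 + 2·16 = 16 + 32 = 48°C

48°C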